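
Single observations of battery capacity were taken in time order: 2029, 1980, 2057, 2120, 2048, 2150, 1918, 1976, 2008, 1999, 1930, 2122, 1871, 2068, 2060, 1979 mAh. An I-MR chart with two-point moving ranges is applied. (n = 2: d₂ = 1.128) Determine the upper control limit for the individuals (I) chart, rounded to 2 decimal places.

2284.23

X̄ = (2029 + 1980 + 2057 + 2120 + 2048 + 2150 + 1918 + 1976 + 2008 + 1999 + 1930 + 2122 + 1871 + 2068 + 2060 + 1979) / 16 = 2019.6875
Moving ranges: 49, 77, 63, 72, 102, 232, 58, 32, 9, 69, 192, 251, 197, 8, 81; M̄R̄ = 1492.0000 / 15 = 99.4667
UCL = X̄ + 3·M̄R̄/d₂ = 2019.6875 + 3 × 99.4667 / 1.128 = 2284.2265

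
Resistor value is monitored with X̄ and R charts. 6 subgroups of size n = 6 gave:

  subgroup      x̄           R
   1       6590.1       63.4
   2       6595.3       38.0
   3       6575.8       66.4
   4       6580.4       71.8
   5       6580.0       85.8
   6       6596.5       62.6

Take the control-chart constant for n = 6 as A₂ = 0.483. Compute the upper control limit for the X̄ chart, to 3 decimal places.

X̄̄ = (6590.1 + 6595.3 + 6575.8 + 6580.4 + 6580.0 + 6596.5) / 6 = 39518.1000 / 6 = 6586.3500
R̄ = (63.4 + 38.0 + 66.4 + 71.8 + 85.8 + 62.6) / 6 = 388.0000 / 6 = 64.6667
UCL = X̄̄ + A₂·R̄ = 6586.3500 + 0.483 × 64.6667 = 6617.5840

6617.584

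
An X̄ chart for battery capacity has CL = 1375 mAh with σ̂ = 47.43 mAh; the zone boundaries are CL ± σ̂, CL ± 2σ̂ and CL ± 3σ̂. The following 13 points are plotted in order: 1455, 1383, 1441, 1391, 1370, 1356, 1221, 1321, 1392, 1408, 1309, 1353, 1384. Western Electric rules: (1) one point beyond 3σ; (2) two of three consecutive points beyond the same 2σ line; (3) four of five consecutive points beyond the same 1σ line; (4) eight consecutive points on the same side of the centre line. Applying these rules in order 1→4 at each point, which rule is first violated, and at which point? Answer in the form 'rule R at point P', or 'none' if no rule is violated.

rule 1 at point 7

Zone of each point (C = within 1σ̂, B = 1σ̂–2σ̂, A = 2σ̂–3σ̂, * = beyond 3σ̂; sign = side of CL): 1:+B, 2:+C, 3:+B, 4:+C, 5:-C, 6:-C, 7:-*, 8:-B, 9:+C, 10:+C, 11:-B, 12:-C, 13:+C
Rule 1 (one point beyond the 3σ limits) is satisfied at point 7.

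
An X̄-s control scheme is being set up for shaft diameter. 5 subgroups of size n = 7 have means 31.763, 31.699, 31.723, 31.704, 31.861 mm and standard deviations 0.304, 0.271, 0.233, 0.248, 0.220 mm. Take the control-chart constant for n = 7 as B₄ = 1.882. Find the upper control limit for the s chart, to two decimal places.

s̄ = (0.304 + 0.271 + 0.233 + 0.248 + 0.220) / 5 = 0.2552
UCL_s = B₄·s̄ = 1.882 × 0.2552 = 0.4803

0.48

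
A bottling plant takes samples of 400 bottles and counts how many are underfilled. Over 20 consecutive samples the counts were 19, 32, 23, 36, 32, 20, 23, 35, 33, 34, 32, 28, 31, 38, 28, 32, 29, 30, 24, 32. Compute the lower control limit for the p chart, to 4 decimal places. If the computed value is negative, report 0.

0.0346

p̄ = Σdᵢ / (k·n) = 591 / (20 × 400) = 0.07387
LCL = p̄ − 3·√(p̄(1−p̄)/n) = 0.07387 − 3 × 0.01308 = 0.03464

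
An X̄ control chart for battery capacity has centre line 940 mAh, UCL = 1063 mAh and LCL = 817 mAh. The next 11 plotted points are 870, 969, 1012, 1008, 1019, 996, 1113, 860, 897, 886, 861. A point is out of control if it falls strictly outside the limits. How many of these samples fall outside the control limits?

1

Compare each point to [817, 1063]: sample 7 = 1113 > UCL.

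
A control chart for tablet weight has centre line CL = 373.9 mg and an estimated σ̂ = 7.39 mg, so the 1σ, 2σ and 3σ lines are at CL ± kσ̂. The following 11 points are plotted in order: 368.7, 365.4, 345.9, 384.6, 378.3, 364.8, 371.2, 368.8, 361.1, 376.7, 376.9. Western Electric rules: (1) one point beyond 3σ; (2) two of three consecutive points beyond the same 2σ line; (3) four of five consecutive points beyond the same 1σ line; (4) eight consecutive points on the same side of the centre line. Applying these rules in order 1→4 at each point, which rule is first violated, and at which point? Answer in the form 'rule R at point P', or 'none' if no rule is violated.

rule 1 at point 3

Zone of each point (C = within 1σ̂, B = 1σ̂–2σ̂, A = 2σ̂–3σ̂, * = beyond 3σ̂; sign = side of CL): 1:-C, 2:-B, 3:-*, 4:+B, 5:+C, 6:-B, 7:-C, 8:-C, 9:-B, 10:+C, 11:+C
Rule 1 (one point beyond the 3σ limits) is satisfied at point 3.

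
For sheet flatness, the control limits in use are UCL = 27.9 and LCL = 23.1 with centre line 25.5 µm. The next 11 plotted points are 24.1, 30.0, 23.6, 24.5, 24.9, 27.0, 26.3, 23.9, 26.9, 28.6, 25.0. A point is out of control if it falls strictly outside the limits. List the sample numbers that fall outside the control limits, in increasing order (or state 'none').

Compare each point to [23.1, 27.9]: sample 2 = 30.0 > UCL; sample 10 = 28.6 > UCL.

2, 10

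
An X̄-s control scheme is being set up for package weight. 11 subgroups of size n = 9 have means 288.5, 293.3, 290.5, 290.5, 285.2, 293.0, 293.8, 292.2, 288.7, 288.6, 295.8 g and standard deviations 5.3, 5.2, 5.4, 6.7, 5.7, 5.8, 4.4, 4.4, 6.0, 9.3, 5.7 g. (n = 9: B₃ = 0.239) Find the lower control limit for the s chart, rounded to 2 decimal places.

s̄ = (5.3 + 5.2 + 5.4 + 6.7 + 5.7 + 5.8 + 4.4 + 4.4 + 6.0 + 9.3 + 5.7) / 11 = 5.8091
LCL_s = B₃·s̄ = 0.239 × 5.8091 = 1.3884

1.39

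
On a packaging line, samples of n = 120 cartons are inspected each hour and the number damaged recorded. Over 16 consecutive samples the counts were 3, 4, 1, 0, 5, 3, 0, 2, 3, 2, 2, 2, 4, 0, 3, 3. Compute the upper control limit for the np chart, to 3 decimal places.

6.830

p̄ = Σdᵢ / (k·n) = 37 / (16 × 120) = 0.01927
UCL = np̄ + 3·√(np̄(1−p̄)) = 2.3125 + 3 × √(2.3125×0.98073) = 2.3125 + 3 × 1.5060 = 6.8304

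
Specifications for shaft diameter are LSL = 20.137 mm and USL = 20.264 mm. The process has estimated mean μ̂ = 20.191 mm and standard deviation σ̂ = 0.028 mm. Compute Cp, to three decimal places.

0.756

Cp = (USL − LSL) / (6σ̂) = (20.264 − 20.137) / (6 × 0.028) = 0.1270 / 0.1680 = 0.7560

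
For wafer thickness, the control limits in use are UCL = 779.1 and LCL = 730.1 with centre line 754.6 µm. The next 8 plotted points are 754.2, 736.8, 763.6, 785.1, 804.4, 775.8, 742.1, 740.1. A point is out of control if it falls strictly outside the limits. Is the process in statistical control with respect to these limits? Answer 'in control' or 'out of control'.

Compare each point to [730.1, 779.1]: sample 4 = 785.1 > UCL; sample 5 = 804.4 > UCL.

out of control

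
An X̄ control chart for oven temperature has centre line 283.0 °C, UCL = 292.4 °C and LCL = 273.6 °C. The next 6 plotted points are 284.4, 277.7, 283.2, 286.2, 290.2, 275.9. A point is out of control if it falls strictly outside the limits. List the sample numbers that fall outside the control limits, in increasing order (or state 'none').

none

All 6 points lie within [273.6, 292.4].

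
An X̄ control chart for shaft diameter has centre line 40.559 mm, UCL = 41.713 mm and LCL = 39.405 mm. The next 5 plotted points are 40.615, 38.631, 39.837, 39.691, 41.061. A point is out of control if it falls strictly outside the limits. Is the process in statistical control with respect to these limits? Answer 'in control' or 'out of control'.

Compare each point to [39.405, 41.713]: sample 2 = 38.631 < LCL.

out of control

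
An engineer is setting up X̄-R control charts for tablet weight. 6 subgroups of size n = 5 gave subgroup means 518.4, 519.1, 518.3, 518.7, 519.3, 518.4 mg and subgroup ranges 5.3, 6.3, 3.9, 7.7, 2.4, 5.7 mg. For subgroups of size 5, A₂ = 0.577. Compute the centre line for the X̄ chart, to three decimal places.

X̄̄ = (518.4 + 519.1 + 518.3 + 518.7 + 519.3 + 518.4) / 6 = 3112.2000 / 6 = 518.7000
CL = X̄̄ = 518.7000

518.700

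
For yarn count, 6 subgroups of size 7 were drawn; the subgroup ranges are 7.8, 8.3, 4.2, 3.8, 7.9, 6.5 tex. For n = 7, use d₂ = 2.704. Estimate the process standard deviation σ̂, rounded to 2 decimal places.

2.37

R̄ = (7.8 + 8.3 + 4.2 + 3.8 + 7.9 + 6.5) / 6 = 6.4167
σ̂ = R̄ / d₂ = 6.4167 / 2.704 = 2.3730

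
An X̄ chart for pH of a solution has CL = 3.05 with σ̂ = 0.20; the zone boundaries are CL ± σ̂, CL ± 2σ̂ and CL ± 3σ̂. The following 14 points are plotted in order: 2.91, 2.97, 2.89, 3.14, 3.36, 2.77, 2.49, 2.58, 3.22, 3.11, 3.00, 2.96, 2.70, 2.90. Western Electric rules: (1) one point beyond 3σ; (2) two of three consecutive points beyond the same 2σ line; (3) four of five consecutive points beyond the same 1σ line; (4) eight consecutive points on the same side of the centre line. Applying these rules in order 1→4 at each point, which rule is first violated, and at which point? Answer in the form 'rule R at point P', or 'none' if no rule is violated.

rule 2 at point 8

Zone of each point (C = within 1σ̂, B = 1σ̂–2σ̂, A = 2σ̂–3σ̂, * = beyond 3σ̂; sign = side of CL): 1:-C, 2:-C, 3:-C, 4:+C, 5:+B, 6:-B, 7:-A, 8:-A, 9:+C, 10:+C, 11:-C, 12:-C, 13:-B, 14:-C
Rule 2 (two of three consecutive points beyond the same 2σ limit) is satisfied at point 8.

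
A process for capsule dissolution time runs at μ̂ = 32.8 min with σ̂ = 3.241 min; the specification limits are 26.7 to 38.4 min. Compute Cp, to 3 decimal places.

0.602

Cp = (USL − LSL) / (6σ̂) = (38.4 − 26.7) / (6 × 3.241) = 11.7000 / 19.4460 = 0.6017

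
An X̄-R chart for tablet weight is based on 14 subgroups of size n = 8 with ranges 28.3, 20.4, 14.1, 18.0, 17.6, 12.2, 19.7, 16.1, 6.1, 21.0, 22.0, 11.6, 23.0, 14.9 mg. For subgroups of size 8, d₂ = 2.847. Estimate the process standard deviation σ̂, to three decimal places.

6.147

R̄ = (28.3 + 20.4 + 14.1 + 18.0 + 17.6 + 12.2 + 19.7 + 16.1 + 6.1 + 21.0 + 22.0 + 11.6 + 23.0 + 14.9) / 14 = 17.5000
σ̂ = R̄ / d₂ = 17.5000 / 2.847 = 6.1468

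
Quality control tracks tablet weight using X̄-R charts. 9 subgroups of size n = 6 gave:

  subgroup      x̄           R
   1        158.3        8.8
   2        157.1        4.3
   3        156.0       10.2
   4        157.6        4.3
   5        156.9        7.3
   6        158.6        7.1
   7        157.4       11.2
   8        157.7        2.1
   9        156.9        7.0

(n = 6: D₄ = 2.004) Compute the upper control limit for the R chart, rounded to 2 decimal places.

R̄ = (8.8 + 4.3 + 10.2 + 4.3 + 7.3 + 7.1 + 11.2 + 2.1 + 7.0) / 9 = 62.3000 / 9 = 6.9222
UCL_R = D₄·R̄ = 2.004 × 6.9222 = 13.8721

13.87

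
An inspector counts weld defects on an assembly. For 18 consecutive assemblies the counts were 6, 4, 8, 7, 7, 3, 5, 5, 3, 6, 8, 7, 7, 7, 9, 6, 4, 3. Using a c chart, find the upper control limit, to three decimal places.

c̄ = (6 + 4 + 8 + 7 + 7 + 3 + 5 + 5 + 3 + 6 + 8 + 7 + 7 + 7 + 9 + 6 + 4 + 3) / 18 = 105 / 18 = 5.8333
UCL = c̄ + 3√c̄ = 5.8333 + 3 × √5.8333 = 5.8333 + 3 × 2.4152 = 13.0790

13.079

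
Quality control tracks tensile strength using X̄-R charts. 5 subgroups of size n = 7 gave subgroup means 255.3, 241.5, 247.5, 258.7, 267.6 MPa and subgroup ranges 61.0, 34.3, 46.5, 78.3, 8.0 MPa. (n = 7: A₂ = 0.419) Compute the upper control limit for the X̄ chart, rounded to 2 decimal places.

X̄̄ = (255.3 + 241.5 + 247.5 + 258.7 + 267.6) / 5 = 1270.6000 / 5 = 254.1200
R̄ = (61.0 + 34.3 + 46.5 + 78.3 + 8.0) / 5 = 228.1000 / 5 = 45.6200
UCL = X̄̄ + A₂·R̄ = 254.1200 + 0.419 × 45.6200 = 273.2348

273.23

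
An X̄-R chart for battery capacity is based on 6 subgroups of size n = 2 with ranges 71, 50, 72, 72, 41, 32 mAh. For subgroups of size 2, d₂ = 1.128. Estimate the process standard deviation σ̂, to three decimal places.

R̄ = (71 + 50 + 72 + 72 + 41 + 32) / 6 = 56.3333
σ̂ = R̄ / d₂ = 56.3333 / 1.128 = 49.9409

49.941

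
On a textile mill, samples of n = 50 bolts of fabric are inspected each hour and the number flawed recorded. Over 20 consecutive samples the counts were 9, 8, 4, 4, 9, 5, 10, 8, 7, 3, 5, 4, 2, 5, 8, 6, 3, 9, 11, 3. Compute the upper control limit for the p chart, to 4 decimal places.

0.2623

p̄ = Σdᵢ / (k·n) = 123 / (20 × 50) = 0.12300
UCL = p̄ + 3·√(p̄(1−p̄)/n) = 0.12300 + 3 × √(0.12300×0.87700/50) = 0.12300 + 3 × 0.04645 = 0.26234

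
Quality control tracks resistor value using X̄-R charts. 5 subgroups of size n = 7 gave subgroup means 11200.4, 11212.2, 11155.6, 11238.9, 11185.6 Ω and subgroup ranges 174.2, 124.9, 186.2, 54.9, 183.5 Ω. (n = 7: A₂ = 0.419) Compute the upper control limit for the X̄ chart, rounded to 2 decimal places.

11259.19

X̄̄ = (11200.4 + 11212.2 + 11155.6 + 11238.9 + 11185.6) / 5 = 55992.7000 / 5 = 11198.5400
R̄ = (174.2 + 124.9 + 186.2 + 54.9 + 183.5) / 5 = 723.7000 / 5 = 144.7400
UCL = X̄̄ + A₂·R̄ = 11198.5400 + 0.419 × 144.7400 = 11259.1861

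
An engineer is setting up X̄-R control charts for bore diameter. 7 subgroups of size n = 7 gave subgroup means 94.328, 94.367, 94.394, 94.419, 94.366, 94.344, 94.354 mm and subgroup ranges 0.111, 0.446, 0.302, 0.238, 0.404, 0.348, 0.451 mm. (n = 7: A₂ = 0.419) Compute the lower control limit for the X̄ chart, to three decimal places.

94.230

X̄̄ = (94.328 + 94.367 + 94.394 + 94.419 + 94.366 + 94.344 + 94.354) / 7 = 660.5720 / 7 = 94.3674
R̄ = (0.111 + 0.446 + 0.302 + 0.238 + 0.404 + 0.348 + 0.451) / 7 = 2.3000 / 7 = 0.3286
LCL = X̄̄ − A₂·R̄ = 94.3674 − 0.419 × 0.3286 = 94.2298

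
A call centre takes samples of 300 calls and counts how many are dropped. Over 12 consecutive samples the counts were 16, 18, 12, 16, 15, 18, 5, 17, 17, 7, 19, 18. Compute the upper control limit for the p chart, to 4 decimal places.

p̄ = Σdᵢ / (k·n) = 178 / (12 × 300) = 0.04944
UCL = p̄ + 3·√(p̄(1−p̄)/n) = 0.04944 + 3 × √(0.04944×0.95056/300) = 0.04944 + 3 × 0.01252 = 0.08699

0.0870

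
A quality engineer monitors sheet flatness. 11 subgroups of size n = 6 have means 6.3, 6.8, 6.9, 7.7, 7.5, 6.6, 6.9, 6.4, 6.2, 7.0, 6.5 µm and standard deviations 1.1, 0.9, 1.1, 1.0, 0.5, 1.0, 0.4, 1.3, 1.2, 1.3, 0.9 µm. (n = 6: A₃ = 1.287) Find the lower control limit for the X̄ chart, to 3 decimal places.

5.548

X̄̄ = (6.3 + 6.8 + 6.9 + 7.7 + 7.5 + 6.6 + 6.9 + 6.4 + 6.2 + 7.0 + 6.5) / 11 = 6.8000
s̄ = (1.1 + 0.9 + 1.1 + 1.0 + 0.5 + 1.0 + 0.4 + 1.3 + 1.2 + 1.3 + 0.9) / 11 = 0.9727
LCL = X̄̄ − A₃·s̄ = 6.8000 − 1.287 × 0.9727 = 5.5481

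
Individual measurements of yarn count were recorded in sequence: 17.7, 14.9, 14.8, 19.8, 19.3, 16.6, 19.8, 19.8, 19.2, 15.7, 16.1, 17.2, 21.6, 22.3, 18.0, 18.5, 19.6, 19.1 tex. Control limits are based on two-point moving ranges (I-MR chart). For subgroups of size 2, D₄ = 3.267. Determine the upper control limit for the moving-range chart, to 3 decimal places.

Moving ranges: 2.8, 0.1, 5.0, 0.5, 2.7, 3.2, 0.0, 0.6, 3.5, 0.4, 1.1, 4.4, 0.7, 4.3, 0.5, 1.1, 0.5; M̄R̄ = 31.4000 / 17 = 1.8471
UCL_MR = D₄·M̄R̄ = 3.267 × 1.8471 = 6.0343

6.034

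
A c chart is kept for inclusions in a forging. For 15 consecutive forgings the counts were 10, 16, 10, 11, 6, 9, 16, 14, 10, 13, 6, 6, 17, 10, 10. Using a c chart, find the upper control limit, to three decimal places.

c̄ = (10 + 16 + 10 + 11 + 6 + 9 + 16 + 14 + 10 + 13 + 6 + 6 + 17 + 10 + 10) / 15 = 164 / 15 = 10.9333
UCL = c̄ + 3√c̄ = 10.9333 + 3 × √10.9333 = 10.9333 + 3 × 3.3066 = 20.8530

20.853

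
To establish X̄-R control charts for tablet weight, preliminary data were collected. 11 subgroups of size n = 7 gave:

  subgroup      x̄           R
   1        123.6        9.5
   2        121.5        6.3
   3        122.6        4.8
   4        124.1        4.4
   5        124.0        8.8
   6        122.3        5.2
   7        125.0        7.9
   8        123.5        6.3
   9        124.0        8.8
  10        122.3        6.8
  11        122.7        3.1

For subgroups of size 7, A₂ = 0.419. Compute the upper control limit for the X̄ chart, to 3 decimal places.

125.975

X̄̄ = (123.6 + 121.5 + 122.6 + 124.1 + 124.0 + 122.3 + 125.0 + 123.5 + 124.0 + 122.3 + 122.7) / 11 = 1355.6000 / 11 = 123.2364
R̄ = (9.5 + 6.3 + 4.8 + 4.4 + 8.8 + 5.2 + 7.9 + 6.3 + 8.8 + 6.8 + 3.1) / 11 = 71.9000 / 11 = 6.5364
UCL = X̄̄ + A₂·R̄ = 123.2364 + 0.419 × 6.5364 = 125.9751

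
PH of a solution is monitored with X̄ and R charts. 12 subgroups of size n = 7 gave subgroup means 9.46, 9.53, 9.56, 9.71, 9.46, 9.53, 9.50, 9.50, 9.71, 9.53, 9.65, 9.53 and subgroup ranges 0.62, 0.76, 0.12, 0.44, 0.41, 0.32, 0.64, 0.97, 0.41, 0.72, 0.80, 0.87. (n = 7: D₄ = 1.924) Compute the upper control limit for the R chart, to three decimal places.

R̄ = (0.62 + 0.76 + 0.12 + 0.44 + 0.41 + 0.32 + 0.64 + 0.97 + 0.41 + 0.72 + 0.80 + 0.87) / 12 = 7.0800 / 12 = 0.5900
UCL_R = D₄·R̄ = 1.924 × 0.5900 = 1.1352

1.135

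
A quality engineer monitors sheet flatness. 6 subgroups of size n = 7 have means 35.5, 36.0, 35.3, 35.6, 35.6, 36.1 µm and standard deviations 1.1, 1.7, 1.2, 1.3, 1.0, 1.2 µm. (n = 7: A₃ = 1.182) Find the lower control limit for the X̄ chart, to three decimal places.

34.206

X̄̄ = (35.5 + 36.0 + 35.3 + 35.6 + 35.6 + 36.1) / 6 = 35.6833
s̄ = (1.1 + 1.7 + 1.2 + 1.3 + 1.0 + 1.2) / 6 = 1.2500
LCL = X̄̄ − A₃·s̄ = 35.6833 − 1.182 × 1.2500 = 34.2058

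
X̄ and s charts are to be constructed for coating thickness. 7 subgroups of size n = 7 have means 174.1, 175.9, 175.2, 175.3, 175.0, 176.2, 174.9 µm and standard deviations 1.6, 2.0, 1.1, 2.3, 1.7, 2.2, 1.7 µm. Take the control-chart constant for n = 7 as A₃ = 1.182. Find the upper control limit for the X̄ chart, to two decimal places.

X̄̄ = (174.1 + 175.9 + 175.2 + 175.3 + 175.0 + 176.2 + 174.9) / 7 = 175.2286
s̄ = (1.6 + 2.0 + 1.1 + 2.3 + 1.7 + 2.2 + 1.7) / 7 = 1.8000
UCL = X̄̄ + A₃·s̄ = 175.2286 + 1.182 × 1.8000 = 177.3562

177.36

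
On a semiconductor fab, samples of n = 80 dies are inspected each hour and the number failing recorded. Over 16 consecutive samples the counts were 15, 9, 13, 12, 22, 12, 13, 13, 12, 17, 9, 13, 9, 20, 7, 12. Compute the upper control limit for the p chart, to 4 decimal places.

0.2862

p̄ = Σdᵢ / (k·n) = 208 / (16 × 80) = 0.16250
UCL = p̄ + 3·√(p̄(1−p̄)/n) = 0.16250 + 3 × √(0.16250×0.83750/80) = 0.16250 + 3 × 0.04125 = 0.28624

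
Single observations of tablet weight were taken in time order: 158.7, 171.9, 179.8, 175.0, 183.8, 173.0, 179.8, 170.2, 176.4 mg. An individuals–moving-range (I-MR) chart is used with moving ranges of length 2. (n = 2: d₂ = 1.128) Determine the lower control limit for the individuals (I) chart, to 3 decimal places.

151.649

X̄ = (158.7 + 171.9 + 179.8 + 175.0 + 183.8 + 173.0 + 179.8 + 170.2 + 176.4) / 9 = 174.2889
Moving ranges: 13.2, 7.9, 4.8, 8.8, 10.8, 6.8, 9.6, 6.2; M̄R̄ = 68.1000 / 8 = 8.5125
LCL = X̄ − 3·M̄R̄/d₂ = 174.2889 − 3 × 8.5125 / 1.128 = 151.6493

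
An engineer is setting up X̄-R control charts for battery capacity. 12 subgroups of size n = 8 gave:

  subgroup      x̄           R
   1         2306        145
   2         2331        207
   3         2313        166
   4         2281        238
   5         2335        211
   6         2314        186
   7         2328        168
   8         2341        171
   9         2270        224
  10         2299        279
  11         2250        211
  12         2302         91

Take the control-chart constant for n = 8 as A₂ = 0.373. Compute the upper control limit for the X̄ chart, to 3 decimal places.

2377.232

X̄̄ = (2306 + 2331 + 2313 + 2281 + 2335 + 2314 + 2328 + 2341 + 2270 + 2299 + 2250 + 2302) / 12 = 27670.0000 / 12 = 2305.8333
R̄ = (145 + 207 + 166 + 238 + 211 + 186 + 168 + 171 + 224 + 279 + 211 + 91) / 12 = 2297.0000 / 12 = 191.4167
UCL = X̄̄ + A₂·R̄ = 2305.8333 + 0.373 × 191.4167 = 2377.2317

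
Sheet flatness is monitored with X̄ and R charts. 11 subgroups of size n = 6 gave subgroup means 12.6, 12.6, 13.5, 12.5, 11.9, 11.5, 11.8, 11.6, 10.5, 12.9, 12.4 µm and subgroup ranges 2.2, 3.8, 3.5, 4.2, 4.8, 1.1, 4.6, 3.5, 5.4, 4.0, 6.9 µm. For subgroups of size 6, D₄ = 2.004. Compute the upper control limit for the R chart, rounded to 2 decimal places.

R̄ = (2.2 + 3.8 + 3.5 + 4.2 + 4.8 + 1.1 + 4.6 + 3.5 + 5.4 + 4.0 + 6.9) / 11 = 44.0000 / 11 = 4.0000
UCL_R = D₄·R̄ = 2.004 × 4.0000 = 8.0160

8.02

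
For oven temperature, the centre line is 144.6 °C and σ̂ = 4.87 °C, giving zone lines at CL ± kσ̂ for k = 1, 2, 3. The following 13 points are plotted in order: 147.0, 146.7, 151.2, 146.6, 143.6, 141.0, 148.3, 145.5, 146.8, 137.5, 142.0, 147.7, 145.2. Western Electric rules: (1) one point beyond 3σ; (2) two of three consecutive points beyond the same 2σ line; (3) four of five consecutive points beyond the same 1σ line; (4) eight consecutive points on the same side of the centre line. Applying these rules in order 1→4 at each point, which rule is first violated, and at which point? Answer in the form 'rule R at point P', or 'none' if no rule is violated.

none

Zone of each point (C = within 1σ̂, B = 1σ̂–2σ̂, A = 2σ̂–3σ̂, * = beyond 3σ̂; sign = side of CL): 1:+C, 2:+C, 3:+B, 4:+C, 5:-C, 6:-C, 7:+C, 8:+C, 9:+C, 10:-B, 11:-C, 12:+C, 13:+C
No rule fires across all 13 points.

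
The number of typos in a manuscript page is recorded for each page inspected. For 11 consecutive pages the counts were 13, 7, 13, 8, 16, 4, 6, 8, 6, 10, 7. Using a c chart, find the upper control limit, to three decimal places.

17.864

c̄ = (13 + 7 + 13 + 8 + 16 + 4 + 6 + 8 + 6 + 10 + 7) / 11 = 98 / 11 = 8.9091
UCL = c̄ + 3√c̄ = 8.9091 + 3 × √8.9091 = 8.9091 + 3 × 2.9848 = 17.8635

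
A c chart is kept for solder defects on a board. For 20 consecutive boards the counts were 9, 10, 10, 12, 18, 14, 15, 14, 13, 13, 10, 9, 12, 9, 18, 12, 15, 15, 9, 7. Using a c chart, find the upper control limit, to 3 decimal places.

22.679

c̄ = (9 + 10 + 10 + 12 + 18 + 14 + 15 + 14 + 13 + 13 + 10 + 9 + 12 + 9 + 18 + 12 + 15 + 15 + 9 + 7) / 20 = 244 / 20 = 12.2000
UCL = c̄ + 3√c̄ = 12.2000 + 3 × √12.2000 = 12.2000 + 3 × 3.4928 = 22.6785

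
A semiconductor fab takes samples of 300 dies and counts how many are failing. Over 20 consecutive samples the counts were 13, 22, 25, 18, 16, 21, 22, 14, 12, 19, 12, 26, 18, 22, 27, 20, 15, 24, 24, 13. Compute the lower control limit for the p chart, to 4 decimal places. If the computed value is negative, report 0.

0.0215

p̄ = Σdᵢ / (k·n) = 383 / (20 × 300) = 0.06383
LCL = p̄ − 3·√(p̄(1−p̄)/n) = 0.06383 − 3 × 0.01411 = 0.02149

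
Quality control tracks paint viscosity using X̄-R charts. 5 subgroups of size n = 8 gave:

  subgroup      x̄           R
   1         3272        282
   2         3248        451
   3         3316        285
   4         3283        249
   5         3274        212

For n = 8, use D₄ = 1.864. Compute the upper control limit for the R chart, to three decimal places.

551.371

R̄ = (282 + 451 + 285 + 249 + 212) / 5 = 1479.0000 / 5 = 295.8000
UCL_R = D₄·R̄ = 1.864 × 295.8000 = 551.3712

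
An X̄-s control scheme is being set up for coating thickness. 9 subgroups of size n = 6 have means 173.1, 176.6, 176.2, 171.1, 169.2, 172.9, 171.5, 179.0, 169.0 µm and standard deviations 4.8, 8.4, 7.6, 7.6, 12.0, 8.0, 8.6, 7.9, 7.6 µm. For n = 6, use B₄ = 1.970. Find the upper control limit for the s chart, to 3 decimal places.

15.869

s̄ = (4.8 + 8.4 + 7.6 + 7.6 + 12.0 + 8.0 + 8.6 + 7.9 + 7.6) / 9 = 8.0556
UCL_s = B₄·s̄ = 1.970 × 8.0556 = 15.8694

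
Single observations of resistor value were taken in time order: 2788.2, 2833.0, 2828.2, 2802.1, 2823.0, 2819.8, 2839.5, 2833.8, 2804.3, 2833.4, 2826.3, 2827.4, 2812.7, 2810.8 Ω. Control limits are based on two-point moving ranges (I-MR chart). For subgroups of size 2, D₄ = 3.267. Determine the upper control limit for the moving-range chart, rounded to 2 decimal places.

Moving ranges: 44.8, 4.8, 26.1, 20.9, 3.2, 19.7, 5.7, 29.5, 29.1, 7.1, 1.1, 14.7, 1.9; M̄R̄ = 208.6000 / 13 = 16.0462
UCL_MR = D₄·M̄R̄ = 3.267 × 16.0462 = 52.4228

52.42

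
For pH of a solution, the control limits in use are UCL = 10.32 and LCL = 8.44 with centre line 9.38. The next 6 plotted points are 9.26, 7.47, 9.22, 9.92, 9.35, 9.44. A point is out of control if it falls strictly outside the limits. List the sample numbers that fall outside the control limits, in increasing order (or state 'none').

Compare each point to [8.44, 10.32]: sample 2 = 7.47 < LCL.

2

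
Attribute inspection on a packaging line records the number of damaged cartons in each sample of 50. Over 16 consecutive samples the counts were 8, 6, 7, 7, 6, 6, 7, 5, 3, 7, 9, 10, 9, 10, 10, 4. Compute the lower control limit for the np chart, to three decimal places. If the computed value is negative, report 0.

0.000

p̄ = Σdᵢ / (k·n) = 114 / (16 × 50) = 0.14250
LCL = np̄ − 3·√(np̄(1−p̄)) = 7.1250 − 3 × 2.4718 = -0.2903 → 0 (negative, so LCL = 0)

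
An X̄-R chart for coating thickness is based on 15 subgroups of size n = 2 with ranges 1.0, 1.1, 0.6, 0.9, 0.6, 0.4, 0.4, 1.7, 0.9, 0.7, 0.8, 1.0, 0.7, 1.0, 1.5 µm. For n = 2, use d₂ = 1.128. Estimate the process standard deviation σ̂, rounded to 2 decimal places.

0.79

R̄ = (1.0 + 1.1 + 0.6 + 0.9 + 0.6 + 0.4 + 0.4 + 1.7 + 0.9 + 0.7 + 0.8 + 1.0 + 0.7 + 1.0 + 1.5) / 15 = 0.8867
σ̂ = R̄ / d₂ = 0.8867 / 1.128 = 0.7861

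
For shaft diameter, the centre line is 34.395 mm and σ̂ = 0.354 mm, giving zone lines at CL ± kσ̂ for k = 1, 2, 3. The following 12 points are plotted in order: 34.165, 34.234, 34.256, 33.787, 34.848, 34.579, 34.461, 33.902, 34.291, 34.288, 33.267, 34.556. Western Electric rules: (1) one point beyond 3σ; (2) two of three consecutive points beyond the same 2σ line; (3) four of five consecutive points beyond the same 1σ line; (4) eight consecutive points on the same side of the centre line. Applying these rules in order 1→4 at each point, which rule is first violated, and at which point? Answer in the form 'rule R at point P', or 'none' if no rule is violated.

Zone of each point (C = within 1σ̂, B = 1σ̂–2σ̂, A = 2σ̂–3σ̂, * = beyond 3σ̂; sign = side of CL): 1:-C, 2:-C, 3:-C, 4:-B, 5:+B, 6:+C, 7:+C, 8:-B, 9:-C, 10:-C, 11:-*, 12:+C
Rule 1 (one point beyond the 3σ limits) is satisfied at point 11.

rule 1 at point 11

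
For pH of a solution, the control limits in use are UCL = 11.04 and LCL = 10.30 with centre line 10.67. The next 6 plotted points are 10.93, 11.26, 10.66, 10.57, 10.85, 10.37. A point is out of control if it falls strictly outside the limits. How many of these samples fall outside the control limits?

1

Compare each point to [10.30, 11.04]: sample 2 = 11.26 > UCL.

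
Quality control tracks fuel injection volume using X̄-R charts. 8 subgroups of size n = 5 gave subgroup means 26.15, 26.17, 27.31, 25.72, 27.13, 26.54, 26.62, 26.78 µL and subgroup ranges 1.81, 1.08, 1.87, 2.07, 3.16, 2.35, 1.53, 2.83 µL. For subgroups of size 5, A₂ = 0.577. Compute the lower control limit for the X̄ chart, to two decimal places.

X̄̄ = (26.15 + 26.17 + 27.31 + 25.72 + 27.13 + 26.54 + 26.62 + 26.78) / 8 = 212.4200 / 8 = 26.5525
R̄ = (1.81 + 1.08 + 1.87 + 2.07 + 3.16 + 2.35 + 1.53 + 2.83) / 8 = 16.7000 / 8 = 2.0875
LCL = X̄̄ − A₂·R̄ = 26.5525 − 0.577 × 2.0875 = 25.3480

25.35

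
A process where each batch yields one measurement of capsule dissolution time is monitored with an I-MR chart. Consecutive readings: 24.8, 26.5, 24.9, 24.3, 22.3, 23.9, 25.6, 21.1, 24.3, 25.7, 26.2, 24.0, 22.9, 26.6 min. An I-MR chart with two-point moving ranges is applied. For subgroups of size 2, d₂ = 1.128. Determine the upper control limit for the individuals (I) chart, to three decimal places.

X̄ = (24.8 + 26.5 + 24.9 + 24.3 + 22.3 + 23.9 + 25.6 + 21.1 + 24.3 + 25.7 + 26.2 + 24.0 + 22.9 + 26.6) / 14 = 24.5071
Moving ranges: 1.7, 1.6, 0.6, 2.0, 1.6, 1.7, 4.5, 3.2, 1.4, 0.5, 2.2, 1.1, 3.7; M̄R̄ = 25.8000 / 13 = 1.9846
UCL = X̄ + 3·M̄R̄/d₂ = 24.5071 + 3 × 1.9846 / 1.128 = 29.7854

29.785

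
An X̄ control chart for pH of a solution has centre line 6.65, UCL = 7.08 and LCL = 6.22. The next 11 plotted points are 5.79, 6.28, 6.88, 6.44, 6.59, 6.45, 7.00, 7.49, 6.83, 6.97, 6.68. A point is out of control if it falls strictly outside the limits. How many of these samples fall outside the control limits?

2

Compare each point to [6.22, 7.08]: sample 1 = 5.79 < LCL; sample 8 = 7.49 > UCL.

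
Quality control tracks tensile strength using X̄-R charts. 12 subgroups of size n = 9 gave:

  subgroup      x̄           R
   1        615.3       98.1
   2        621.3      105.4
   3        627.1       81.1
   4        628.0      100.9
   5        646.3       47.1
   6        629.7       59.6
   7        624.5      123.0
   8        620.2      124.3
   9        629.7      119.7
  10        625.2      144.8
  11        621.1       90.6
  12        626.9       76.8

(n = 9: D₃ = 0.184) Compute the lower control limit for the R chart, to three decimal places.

R̄ = (98.1 + 105.4 + 81.1 + 100.9 + 47.1 + 59.6 + 123.0 + 124.3 + 119.7 + 144.8 + 90.6 + 76.8) / 12 = 1171.4000 / 12 = 97.6167
LCL_R = D₃·R̄ = 0.184 × 97.6167 = 17.9615

17.961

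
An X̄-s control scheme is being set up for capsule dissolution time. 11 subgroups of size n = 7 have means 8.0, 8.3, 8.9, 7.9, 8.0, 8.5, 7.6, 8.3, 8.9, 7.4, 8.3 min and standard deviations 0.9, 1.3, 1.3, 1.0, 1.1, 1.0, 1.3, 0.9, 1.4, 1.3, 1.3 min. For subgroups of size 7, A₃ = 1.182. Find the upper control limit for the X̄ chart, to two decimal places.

X̄̄ = (8.0 + 8.3 + 8.9 + 7.9 + 8.0 + 8.5 + 7.6 + 8.3 + 8.9 + 7.4 + 8.3) / 11 = 8.1909
s̄ = (0.9 + 1.3 + 1.3 + 1.0 + 1.1 + 1.0 + 1.3 + 0.9 + 1.4 + 1.3 + 1.3) / 11 = 1.1636
UCL = X̄̄ + A₃·s̄ = 8.1909 + 1.182 × 1.1636 = 9.5663

9.57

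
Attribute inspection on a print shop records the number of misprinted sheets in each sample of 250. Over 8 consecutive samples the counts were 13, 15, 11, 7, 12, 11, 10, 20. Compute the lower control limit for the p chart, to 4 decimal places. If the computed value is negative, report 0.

p̄ = Σdᵢ / (k·n) = 99 / (8 × 250) = 0.04950
LCL = p̄ − 3·√(p̄(1−p̄)/n) = 0.04950 − 3 × 0.01372 = 0.00834

0.0083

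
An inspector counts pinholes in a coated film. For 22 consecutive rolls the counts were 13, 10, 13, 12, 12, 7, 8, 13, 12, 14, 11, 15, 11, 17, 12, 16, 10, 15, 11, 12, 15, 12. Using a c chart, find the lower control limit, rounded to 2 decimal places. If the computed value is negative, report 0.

c̄ = (13 + 10 + 13 + 12 + 12 + 7 + 8 + 13 + 12 + 14 + 11 + 15 + 11 + 17 + 12 + 16 + 10 + 15 + 11 + 12 + 15 + 12) / 22 = 271 / 22 = 12.3182
LCL = c̄ − 3√c̄ = 12.3182 − 3 × 3.5097 = 1.7890

1.79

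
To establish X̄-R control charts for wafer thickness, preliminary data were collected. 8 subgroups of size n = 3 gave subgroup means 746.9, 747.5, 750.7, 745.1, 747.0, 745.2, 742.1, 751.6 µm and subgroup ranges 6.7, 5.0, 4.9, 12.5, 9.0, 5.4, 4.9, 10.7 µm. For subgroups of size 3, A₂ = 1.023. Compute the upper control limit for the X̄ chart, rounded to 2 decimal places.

X̄̄ = (746.9 + 747.5 + 750.7 + 745.1 + 747.0 + 745.2 + 742.1 + 751.6) / 8 = 5976.1000 / 8 = 747.0125
R̄ = (6.7 + 5.0 + 4.9 + 12.5 + 9.0 + 5.4 + 4.9 + 10.7) / 8 = 59.1000 / 8 = 7.3875
UCL = X̄̄ + A₂·R̄ = 747.0125 + 1.023 × 7.3875 = 754.5699

754.57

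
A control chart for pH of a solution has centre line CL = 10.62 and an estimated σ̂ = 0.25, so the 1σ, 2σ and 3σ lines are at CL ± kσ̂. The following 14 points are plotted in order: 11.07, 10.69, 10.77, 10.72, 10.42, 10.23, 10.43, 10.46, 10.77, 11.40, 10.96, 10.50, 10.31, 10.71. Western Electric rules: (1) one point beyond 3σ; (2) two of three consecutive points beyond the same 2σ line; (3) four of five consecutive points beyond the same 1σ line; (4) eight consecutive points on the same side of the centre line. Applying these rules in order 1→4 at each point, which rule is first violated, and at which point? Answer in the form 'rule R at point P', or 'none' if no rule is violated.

Zone of each point (C = within 1σ̂, B = 1σ̂–2σ̂, A = 2σ̂–3σ̂, * = beyond 3σ̂; sign = side of CL): 1:+B, 2:+C, 3:+C, 4:+C, 5:-C, 6:-B, 7:-C, 8:-C, 9:+C, 10:+*, 11:+B, 12:-C, 13:-B, 14:+C
Rule 1 (one point beyond the 3σ limits) is satisfied at point 10.

rule 1 at point 10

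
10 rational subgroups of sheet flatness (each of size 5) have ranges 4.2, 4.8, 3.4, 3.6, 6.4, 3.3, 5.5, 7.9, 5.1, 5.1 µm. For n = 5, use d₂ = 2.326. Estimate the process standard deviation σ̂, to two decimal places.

2.12

R̄ = (4.2 + 4.8 + 3.4 + 3.6 + 6.4 + 3.3 + 5.5 + 7.9 + 5.1 + 5.1) / 10 = 4.9300
σ̂ = R̄ / d₂ = 4.9300 / 2.326 = 2.1195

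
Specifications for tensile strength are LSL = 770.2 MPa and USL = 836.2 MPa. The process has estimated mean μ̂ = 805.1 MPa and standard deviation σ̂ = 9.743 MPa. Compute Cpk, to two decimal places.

Cpu = (USL − μ̂) / (3σ̂) = (836.2 − 805.1) / (3 × 9.743) = 1.0640; Cpl = (μ̂ − LSL) / (3σ̂) = (805.1 − 770.2) / (3 × 9.743) = 1.1940; Cpk = min(Cpu, Cpl) = 1.0640

1.06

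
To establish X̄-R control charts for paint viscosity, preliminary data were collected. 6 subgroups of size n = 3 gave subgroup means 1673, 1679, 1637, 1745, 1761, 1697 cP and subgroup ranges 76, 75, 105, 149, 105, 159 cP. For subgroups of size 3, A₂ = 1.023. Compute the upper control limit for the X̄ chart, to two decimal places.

X̄̄ = (1673 + 1679 + 1637 + 1745 + 1761 + 1697) / 6 = 10192.0000 / 6 = 1698.6667
R̄ = (76 + 75 + 105 + 149 + 105 + 159) / 6 = 669.0000 / 6 = 111.5000
UCL = X̄̄ + A₂·R̄ = 1698.6667 + 1.023 × 111.5000 = 1812.7312

1812.73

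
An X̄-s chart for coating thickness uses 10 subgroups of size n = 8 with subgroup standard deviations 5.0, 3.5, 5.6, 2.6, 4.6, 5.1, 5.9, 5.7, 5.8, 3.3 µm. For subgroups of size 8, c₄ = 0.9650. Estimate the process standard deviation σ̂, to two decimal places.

s̄ = (5.0 + 3.5 + 5.6 + 2.6 + 4.6 + 5.1 + 5.9 + 5.7 + 5.8 + 3.3) / 10 = 4.7100
σ̂ = s̄ / c₄ = 4.7100 / 0.9650 = 4.8808

4.88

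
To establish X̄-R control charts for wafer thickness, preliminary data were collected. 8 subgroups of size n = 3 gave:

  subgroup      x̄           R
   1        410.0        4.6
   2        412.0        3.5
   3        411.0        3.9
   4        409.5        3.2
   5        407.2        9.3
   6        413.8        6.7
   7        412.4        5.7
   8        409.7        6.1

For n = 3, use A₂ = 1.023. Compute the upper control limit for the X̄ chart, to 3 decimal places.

416.199

X̄̄ = (410.0 + 412.0 + 411.0 + 409.5 + 407.2 + 413.8 + 412.4 + 409.7) / 8 = 3285.6000 / 8 = 410.7000
R̄ = (4.6 + 3.5 + 3.9 + 3.2 + 9.3 + 6.7 + 5.7 + 6.1) / 8 = 43.0000 / 8 = 5.3750
UCL = X̄̄ + A₂·R̄ = 410.7000 + 1.023 × 5.3750 = 416.1986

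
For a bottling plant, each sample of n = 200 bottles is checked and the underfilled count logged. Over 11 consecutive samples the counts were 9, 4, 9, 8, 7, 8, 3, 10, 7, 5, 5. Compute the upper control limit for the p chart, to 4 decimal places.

0.0726

p̄ = Σdᵢ / (k·n) = 75 / (11 × 200) = 0.03409
UCL = p̄ + 3·√(p̄(1−p̄)/n) = 0.03409 + 3 × √(0.03409×0.96591/200) = 0.03409 + 3 × 0.01283 = 0.07258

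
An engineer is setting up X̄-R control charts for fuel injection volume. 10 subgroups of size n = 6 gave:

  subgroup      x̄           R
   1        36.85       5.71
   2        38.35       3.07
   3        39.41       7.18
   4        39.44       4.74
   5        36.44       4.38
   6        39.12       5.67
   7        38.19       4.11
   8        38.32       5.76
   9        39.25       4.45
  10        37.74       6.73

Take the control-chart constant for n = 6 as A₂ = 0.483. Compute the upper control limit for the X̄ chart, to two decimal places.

40.81

X̄̄ = (36.85 + 38.35 + 39.41 + 39.44 + 36.44 + 39.12 + 38.19 + 38.32 + 39.25 + 37.74) / 10 = 383.1100 / 10 = 38.3110
R̄ = (5.71 + 3.07 + 7.18 + 4.74 + 4.38 + 5.67 + 4.11 + 5.76 + 4.45 + 6.73) / 10 = 51.8000 / 10 = 5.1800
UCL = X̄̄ + A₂·R̄ = 38.3110 + 0.483 × 5.1800 = 40.8129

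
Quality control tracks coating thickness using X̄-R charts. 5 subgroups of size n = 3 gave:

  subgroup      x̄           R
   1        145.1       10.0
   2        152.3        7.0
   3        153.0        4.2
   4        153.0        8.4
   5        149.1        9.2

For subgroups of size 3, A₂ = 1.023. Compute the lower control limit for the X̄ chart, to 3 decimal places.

X̄̄ = (145.1 + 152.3 + 153.0 + 153.0 + 149.1) / 5 = 752.5000 / 5 = 150.5000
R̄ = (10.0 + 7.0 + 4.2 + 8.4 + 9.2) / 5 = 38.8000 / 5 = 7.7600
LCL = X̄̄ − A₂·R̄ = 150.5000 − 1.023 × 7.7600 = 142.5615

142.562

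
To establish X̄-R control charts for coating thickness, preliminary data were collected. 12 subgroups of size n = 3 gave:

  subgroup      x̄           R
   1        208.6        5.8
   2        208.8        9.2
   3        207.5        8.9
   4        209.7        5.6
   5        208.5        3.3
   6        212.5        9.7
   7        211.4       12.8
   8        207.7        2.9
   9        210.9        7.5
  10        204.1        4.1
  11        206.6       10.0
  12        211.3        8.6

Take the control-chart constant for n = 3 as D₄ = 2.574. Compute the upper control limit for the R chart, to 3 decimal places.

R̄ = (5.8 + 9.2 + 8.9 + 5.6 + 3.3 + 9.7 + 12.8 + 2.9 + 7.5 + 4.1 + 10.0 + 8.6) / 12 = 88.4000 / 12 = 7.3667
UCL_R = D₄·R̄ = 2.574 × 7.3667 = 18.9618

18.962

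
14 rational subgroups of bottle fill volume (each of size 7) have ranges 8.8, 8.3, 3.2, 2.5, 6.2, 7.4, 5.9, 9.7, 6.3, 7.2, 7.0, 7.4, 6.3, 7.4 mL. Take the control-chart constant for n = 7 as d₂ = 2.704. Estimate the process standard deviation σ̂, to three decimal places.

R̄ = (8.8 + 8.3 + 3.2 + 2.5 + 6.2 + 7.4 + 5.9 + 9.7 + 6.3 + 7.2 + 7.0 + 7.4 + 6.3 + 7.4) / 14 = 6.6857
σ̂ = R̄ / d₂ = 6.6857 / 2.704 = 2.4725

2.473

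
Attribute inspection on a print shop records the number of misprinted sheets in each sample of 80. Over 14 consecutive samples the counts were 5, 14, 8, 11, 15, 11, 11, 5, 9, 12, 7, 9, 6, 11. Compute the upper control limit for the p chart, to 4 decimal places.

0.2285

p̄ = Σdᵢ / (k·n) = 134 / (14 × 80) = 0.11964
UCL = p̄ + 3·√(p̄(1−p̄)/n) = 0.11964 + 3 × √(0.11964×0.88036/80) = 0.11964 + 3 × 0.03629 = 0.22850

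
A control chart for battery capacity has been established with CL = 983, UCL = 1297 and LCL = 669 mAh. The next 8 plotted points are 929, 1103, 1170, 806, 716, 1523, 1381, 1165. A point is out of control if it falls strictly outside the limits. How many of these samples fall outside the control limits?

2

Compare each point to [669, 1297]: sample 6 = 1523 > UCL; sample 7 = 1381 > UCL.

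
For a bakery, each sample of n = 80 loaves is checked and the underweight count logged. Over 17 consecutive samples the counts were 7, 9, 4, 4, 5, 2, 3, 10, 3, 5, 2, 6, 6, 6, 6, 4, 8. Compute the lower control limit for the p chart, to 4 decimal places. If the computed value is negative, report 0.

p̄ = Σdᵢ / (k·n) = 90 / (17 × 80) = 0.06618
LCL = p̄ − 3·√(p̄(1−p̄)/n) = 0.06618 − 3 × 0.02779 = -0.01720 → 0 (negative, so LCL = 0)

0.0000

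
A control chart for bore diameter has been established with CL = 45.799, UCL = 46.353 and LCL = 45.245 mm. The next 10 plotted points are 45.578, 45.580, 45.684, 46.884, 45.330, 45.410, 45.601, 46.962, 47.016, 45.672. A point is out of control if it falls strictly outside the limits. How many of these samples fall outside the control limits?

Compare each point to [45.245, 46.353]: sample 4 = 46.884 > UCL; sample 8 = 46.962 > UCL; sample 9 = 47.016 > UCL.

3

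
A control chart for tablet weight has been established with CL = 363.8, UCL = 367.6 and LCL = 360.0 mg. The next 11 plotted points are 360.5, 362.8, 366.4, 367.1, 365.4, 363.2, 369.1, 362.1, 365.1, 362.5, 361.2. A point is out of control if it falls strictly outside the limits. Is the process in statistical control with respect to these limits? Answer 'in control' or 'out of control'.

out of control

Compare each point to [360.0, 367.6]: sample 7 = 369.1 > UCL.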